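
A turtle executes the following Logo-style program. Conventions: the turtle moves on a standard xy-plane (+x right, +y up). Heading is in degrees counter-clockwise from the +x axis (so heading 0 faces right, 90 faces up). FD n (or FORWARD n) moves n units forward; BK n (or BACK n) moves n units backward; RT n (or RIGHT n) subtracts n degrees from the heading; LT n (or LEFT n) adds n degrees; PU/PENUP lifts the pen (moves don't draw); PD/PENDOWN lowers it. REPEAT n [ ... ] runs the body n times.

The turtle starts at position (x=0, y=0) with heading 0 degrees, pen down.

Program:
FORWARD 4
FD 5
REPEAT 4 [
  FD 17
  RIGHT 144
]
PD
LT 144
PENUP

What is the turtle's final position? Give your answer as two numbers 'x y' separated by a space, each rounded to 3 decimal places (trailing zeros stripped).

Answer: 22.753 -9.992

Derivation:
Executing turtle program step by step:
Start: pos=(0,0), heading=0, pen down
FD 4: (0,0) -> (4,0) [heading=0, draw]
FD 5: (4,0) -> (9,0) [heading=0, draw]
REPEAT 4 [
  -- iteration 1/4 --
  FD 17: (9,0) -> (26,0) [heading=0, draw]
  RT 144: heading 0 -> 216
  -- iteration 2/4 --
  FD 17: (26,0) -> (12.247,-9.992) [heading=216, draw]
  RT 144: heading 216 -> 72
  -- iteration 3/4 --
  FD 17: (12.247,-9.992) -> (17.5,6.176) [heading=72, draw]
  RT 144: heading 72 -> 288
  -- iteration 4/4 --
  FD 17: (17.5,6.176) -> (22.753,-9.992) [heading=288, draw]
  RT 144: heading 288 -> 144
]
PD: pen down
LT 144: heading 144 -> 288
PU: pen up
Final: pos=(22.753,-9.992), heading=288, 6 segment(s) drawn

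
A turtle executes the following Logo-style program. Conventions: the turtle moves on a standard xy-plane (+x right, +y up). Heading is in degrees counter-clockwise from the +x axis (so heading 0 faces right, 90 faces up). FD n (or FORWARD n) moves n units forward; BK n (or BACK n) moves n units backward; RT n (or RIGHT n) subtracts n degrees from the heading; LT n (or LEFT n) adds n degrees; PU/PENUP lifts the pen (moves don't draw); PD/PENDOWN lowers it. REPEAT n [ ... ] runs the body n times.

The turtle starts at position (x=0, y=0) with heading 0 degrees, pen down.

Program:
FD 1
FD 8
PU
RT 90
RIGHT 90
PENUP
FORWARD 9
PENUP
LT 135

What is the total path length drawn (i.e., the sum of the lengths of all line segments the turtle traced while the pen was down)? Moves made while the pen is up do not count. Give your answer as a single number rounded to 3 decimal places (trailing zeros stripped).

Answer: 9

Derivation:
Executing turtle program step by step:
Start: pos=(0,0), heading=0, pen down
FD 1: (0,0) -> (1,0) [heading=0, draw]
FD 8: (1,0) -> (9,0) [heading=0, draw]
PU: pen up
RT 90: heading 0 -> 270
RT 90: heading 270 -> 180
PU: pen up
FD 9: (9,0) -> (0,0) [heading=180, move]
PU: pen up
LT 135: heading 180 -> 315
Final: pos=(0,0), heading=315, 2 segment(s) drawn

Segment lengths:
  seg 1: (0,0) -> (1,0), length = 1
  seg 2: (1,0) -> (9,0), length = 8
Total = 9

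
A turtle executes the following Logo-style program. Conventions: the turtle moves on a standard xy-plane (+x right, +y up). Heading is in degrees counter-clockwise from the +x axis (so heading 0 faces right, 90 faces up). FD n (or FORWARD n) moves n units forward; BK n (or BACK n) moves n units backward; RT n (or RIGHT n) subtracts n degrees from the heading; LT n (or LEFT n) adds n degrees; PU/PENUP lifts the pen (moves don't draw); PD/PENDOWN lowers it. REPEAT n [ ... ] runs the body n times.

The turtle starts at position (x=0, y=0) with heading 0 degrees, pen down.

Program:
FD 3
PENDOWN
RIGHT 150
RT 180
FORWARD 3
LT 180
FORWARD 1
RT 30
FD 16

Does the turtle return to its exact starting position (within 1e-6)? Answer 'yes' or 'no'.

Answer: no

Derivation:
Executing turtle program step by step:
Start: pos=(0,0), heading=0, pen down
FD 3: (0,0) -> (3,0) [heading=0, draw]
PD: pen down
RT 150: heading 0 -> 210
RT 180: heading 210 -> 30
FD 3: (3,0) -> (5.598,1.5) [heading=30, draw]
LT 180: heading 30 -> 210
FD 1: (5.598,1.5) -> (4.732,1) [heading=210, draw]
RT 30: heading 210 -> 180
FD 16: (4.732,1) -> (-11.268,1) [heading=180, draw]
Final: pos=(-11.268,1), heading=180, 4 segment(s) drawn

Start position: (0, 0)
Final position: (-11.268, 1)
Distance = 11.312; >= 1e-6 -> NOT closed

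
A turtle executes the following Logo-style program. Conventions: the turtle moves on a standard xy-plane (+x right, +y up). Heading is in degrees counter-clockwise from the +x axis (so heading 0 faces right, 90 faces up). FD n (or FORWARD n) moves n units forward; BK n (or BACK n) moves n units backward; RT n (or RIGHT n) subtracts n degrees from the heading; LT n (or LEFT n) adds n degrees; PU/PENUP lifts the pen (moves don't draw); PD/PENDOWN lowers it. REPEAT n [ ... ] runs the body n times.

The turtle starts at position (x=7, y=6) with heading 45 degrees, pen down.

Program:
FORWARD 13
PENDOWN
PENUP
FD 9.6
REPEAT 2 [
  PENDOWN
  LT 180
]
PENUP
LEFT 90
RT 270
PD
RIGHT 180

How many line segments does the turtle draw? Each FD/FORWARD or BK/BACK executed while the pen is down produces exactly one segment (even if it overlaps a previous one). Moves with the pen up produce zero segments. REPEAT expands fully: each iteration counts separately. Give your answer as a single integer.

Executing turtle program step by step:
Start: pos=(7,6), heading=45, pen down
FD 13: (7,6) -> (16.192,15.192) [heading=45, draw]
PD: pen down
PU: pen up
FD 9.6: (16.192,15.192) -> (22.981,21.981) [heading=45, move]
REPEAT 2 [
  -- iteration 1/2 --
  PD: pen down
  LT 180: heading 45 -> 225
  -- iteration 2/2 --
  PD: pen down
  LT 180: heading 225 -> 45
]
PU: pen up
LT 90: heading 45 -> 135
RT 270: heading 135 -> 225
PD: pen down
RT 180: heading 225 -> 45
Final: pos=(22.981,21.981), heading=45, 1 segment(s) drawn
Segments drawn: 1

Answer: 1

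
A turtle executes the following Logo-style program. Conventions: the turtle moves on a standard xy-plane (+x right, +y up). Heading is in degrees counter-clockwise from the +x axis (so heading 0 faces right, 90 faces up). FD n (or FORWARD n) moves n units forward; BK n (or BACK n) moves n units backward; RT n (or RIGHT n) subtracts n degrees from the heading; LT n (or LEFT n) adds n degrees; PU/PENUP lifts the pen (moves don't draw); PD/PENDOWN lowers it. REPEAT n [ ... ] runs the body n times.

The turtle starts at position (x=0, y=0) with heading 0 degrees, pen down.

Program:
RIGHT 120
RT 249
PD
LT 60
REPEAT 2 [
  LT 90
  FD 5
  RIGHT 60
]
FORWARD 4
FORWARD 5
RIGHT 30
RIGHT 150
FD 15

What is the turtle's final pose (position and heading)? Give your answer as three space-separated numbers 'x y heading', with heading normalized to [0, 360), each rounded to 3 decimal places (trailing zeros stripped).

Executing turtle program step by step:
Start: pos=(0,0), heading=0, pen down
RT 120: heading 0 -> 240
RT 249: heading 240 -> 351
PD: pen down
LT 60: heading 351 -> 51
REPEAT 2 [
  -- iteration 1/2 --
  LT 90: heading 51 -> 141
  FD 5: (0,0) -> (-3.886,3.147) [heading=141, draw]
  RT 60: heading 141 -> 81
  -- iteration 2/2 --
  LT 90: heading 81 -> 171
  FD 5: (-3.886,3.147) -> (-8.824,3.929) [heading=171, draw]
  RT 60: heading 171 -> 111
]
FD 4: (-8.824,3.929) -> (-10.258,7.663) [heading=111, draw]
FD 5: (-10.258,7.663) -> (-12.049,12.331) [heading=111, draw]
RT 30: heading 111 -> 81
RT 150: heading 81 -> 291
FD 15: (-12.049,12.331) -> (-6.674,-1.673) [heading=291, draw]
Final: pos=(-6.674,-1.673), heading=291, 5 segment(s) drawn

Answer: -6.674 -1.673 291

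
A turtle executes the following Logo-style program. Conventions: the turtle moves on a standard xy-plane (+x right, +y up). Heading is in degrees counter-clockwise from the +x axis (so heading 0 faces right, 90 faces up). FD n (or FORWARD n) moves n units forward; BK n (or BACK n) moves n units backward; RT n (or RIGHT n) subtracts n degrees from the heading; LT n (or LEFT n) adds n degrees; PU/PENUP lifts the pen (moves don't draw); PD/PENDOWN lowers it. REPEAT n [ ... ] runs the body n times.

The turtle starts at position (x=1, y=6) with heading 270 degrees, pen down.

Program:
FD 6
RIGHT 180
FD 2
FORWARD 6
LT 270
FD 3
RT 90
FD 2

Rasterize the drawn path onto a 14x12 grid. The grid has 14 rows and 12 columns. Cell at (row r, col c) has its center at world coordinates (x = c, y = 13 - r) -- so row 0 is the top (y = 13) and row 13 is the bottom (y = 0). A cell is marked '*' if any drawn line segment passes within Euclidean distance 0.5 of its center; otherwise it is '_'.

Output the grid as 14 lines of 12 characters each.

Answer: ____________
____________
____________
____________
____________
_****_______
_*__*_______
_*__*_______
_*__________
_*__________
_*__________
_*__________
_*__________
_*__________

Derivation:
Segment 0: (1,6) -> (1,0)
Segment 1: (1,0) -> (1,2)
Segment 2: (1,2) -> (1,8)
Segment 3: (1,8) -> (4,8)
Segment 4: (4,8) -> (4,6)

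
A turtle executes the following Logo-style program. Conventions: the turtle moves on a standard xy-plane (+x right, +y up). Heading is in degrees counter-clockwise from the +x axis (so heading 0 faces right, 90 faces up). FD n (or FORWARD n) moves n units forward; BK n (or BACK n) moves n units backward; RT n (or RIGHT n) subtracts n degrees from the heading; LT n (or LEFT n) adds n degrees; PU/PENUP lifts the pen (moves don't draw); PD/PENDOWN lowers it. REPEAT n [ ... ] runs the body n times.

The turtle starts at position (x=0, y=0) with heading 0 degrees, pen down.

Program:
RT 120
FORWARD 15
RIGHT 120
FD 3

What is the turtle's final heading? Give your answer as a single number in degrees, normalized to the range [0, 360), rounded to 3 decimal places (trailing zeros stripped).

Executing turtle program step by step:
Start: pos=(0,0), heading=0, pen down
RT 120: heading 0 -> 240
FD 15: (0,0) -> (-7.5,-12.99) [heading=240, draw]
RT 120: heading 240 -> 120
FD 3: (-7.5,-12.99) -> (-9,-10.392) [heading=120, draw]
Final: pos=(-9,-10.392), heading=120, 2 segment(s) drawn

Answer: 120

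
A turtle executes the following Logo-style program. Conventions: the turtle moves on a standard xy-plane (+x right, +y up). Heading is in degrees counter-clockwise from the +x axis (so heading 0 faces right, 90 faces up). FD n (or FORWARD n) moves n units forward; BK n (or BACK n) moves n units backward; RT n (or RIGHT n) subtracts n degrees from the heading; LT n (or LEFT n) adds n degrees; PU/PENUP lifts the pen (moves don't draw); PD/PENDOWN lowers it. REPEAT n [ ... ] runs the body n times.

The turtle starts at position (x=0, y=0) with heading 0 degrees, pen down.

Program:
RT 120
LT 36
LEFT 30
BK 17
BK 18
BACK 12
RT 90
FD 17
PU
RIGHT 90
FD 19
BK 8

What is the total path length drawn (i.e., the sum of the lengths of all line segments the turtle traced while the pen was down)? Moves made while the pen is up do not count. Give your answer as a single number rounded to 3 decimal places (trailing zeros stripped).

Executing turtle program step by step:
Start: pos=(0,0), heading=0, pen down
RT 120: heading 0 -> 240
LT 36: heading 240 -> 276
LT 30: heading 276 -> 306
BK 17: (0,0) -> (-9.992,13.753) [heading=306, draw]
BK 18: (-9.992,13.753) -> (-20.572,28.316) [heading=306, draw]
BK 12: (-20.572,28.316) -> (-27.626,38.024) [heading=306, draw]
RT 90: heading 306 -> 216
FD 17: (-27.626,38.024) -> (-41.379,28.031) [heading=216, draw]
PU: pen up
RT 90: heading 216 -> 126
FD 19: (-41.379,28.031) -> (-52.547,43.403) [heading=126, move]
BK 8: (-52.547,43.403) -> (-47.845,36.931) [heading=126, move]
Final: pos=(-47.845,36.931), heading=126, 4 segment(s) drawn

Segment lengths:
  seg 1: (0,0) -> (-9.992,13.753), length = 17
  seg 2: (-9.992,13.753) -> (-20.572,28.316), length = 18
  seg 3: (-20.572,28.316) -> (-27.626,38.024), length = 12
  seg 4: (-27.626,38.024) -> (-41.379,28.031), length = 17
Total = 64

Answer: 64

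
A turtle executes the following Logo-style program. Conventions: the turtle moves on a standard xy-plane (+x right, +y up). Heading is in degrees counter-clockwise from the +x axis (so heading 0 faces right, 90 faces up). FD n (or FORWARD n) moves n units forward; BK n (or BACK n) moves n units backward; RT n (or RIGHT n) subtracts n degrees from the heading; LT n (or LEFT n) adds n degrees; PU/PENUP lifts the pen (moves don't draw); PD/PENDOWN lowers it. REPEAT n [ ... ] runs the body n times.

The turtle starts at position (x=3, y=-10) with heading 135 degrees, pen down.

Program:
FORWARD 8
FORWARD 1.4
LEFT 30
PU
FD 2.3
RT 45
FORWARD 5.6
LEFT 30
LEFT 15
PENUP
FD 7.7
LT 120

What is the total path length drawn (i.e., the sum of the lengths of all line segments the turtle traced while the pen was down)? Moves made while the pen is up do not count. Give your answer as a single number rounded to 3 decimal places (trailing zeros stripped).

Executing turtle program step by step:
Start: pos=(3,-10), heading=135, pen down
FD 8: (3,-10) -> (-2.657,-4.343) [heading=135, draw]
FD 1.4: (-2.657,-4.343) -> (-3.647,-3.353) [heading=135, draw]
LT 30: heading 135 -> 165
PU: pen up
FD 2.3: (-3.647,-3.353) -> (-5.868,-2.758) [heading=165, move]
RT 45: heading 165 -> 120
FD 5.6: (-5.868,-2.758) -> (-8.668,2.092) [heading=120, move]
LT 30: heading 120 -> 150
LT 15: heading 150 -> 165
PU: pen up
FD 7.7: (-8.668,2.092) -> (-16.106,4.085) [heading=165, move]
LT 120: heading 165 -> 285
Final: pos=(-16.106,4.085), heading=285, 2 segment(s) drawn

Segment lengths:
  seg 1: (3,-10) -> (-2.657,-4.343), length = 8
  seg 2: (-2.657,-4.343) -> (-3.647,-3.353), length = 1.4
Total = 9.4

Answer: 9.4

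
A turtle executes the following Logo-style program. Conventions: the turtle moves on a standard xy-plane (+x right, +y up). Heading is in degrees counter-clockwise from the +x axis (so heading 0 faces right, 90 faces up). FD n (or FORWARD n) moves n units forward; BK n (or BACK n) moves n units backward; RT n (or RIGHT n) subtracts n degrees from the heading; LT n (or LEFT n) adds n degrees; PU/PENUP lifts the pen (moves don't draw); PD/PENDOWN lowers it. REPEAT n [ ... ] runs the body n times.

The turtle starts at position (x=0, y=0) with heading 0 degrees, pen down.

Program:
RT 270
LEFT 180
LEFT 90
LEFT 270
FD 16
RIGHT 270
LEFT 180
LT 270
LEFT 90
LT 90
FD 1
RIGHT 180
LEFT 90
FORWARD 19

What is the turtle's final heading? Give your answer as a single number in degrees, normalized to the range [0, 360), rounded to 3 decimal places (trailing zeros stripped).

Executing turtle program step by step:
Start: pos=(0,0), heading=0, pen down
RT 270: heading 0 -> 90
LT 180: heading 90 -> 270
LT 90: heading 270 -> 0
LT 270: heading 0 -> 270
FD 16: (0,0) -> (0,-16) [heading=270, draw]
RT 270: heading 270 -> 0
LT 180: heading 0 -> 180
LT 270: heading 180 -> 90
LT 90: heading 90 -> 180
LT 90: heading 180 -> 270
FD 1: (0,-16) -> (0,-17) [heading=270, draw]
RT 180: heading 270 -> 90
LT 90: heading 90 -> 180
FD 19: (0,-17) -> (-19,-17) [heading=180, draw]
Final: pos=(-19,-17), heading=180, 3 segment(s) drawn

Answer: 180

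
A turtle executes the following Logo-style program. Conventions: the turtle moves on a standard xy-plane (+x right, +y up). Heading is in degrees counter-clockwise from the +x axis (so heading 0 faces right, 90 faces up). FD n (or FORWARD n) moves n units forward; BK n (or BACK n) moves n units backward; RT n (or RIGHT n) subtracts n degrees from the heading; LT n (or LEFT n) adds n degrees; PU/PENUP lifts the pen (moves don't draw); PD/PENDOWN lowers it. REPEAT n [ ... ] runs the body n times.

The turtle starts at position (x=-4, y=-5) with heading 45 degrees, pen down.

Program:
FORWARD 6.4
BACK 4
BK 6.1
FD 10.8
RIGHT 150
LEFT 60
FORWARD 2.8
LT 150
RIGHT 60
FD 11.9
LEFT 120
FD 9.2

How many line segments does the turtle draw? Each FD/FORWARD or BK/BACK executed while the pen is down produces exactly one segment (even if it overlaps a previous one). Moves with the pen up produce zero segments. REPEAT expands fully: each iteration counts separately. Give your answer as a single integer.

Executing turtle program step by step:
Start: pos=(-4,-5), heading=45, pen down
FD 6.4: (-4,-5) -> (0.525,-0.475) [heading=45, draw]
BK 4: (0.525,-0.475) -> (-2.303,-3.303) [heading=45, draw]
BK 6.1: (-2.303,-3.303) -> (-6.616,-7.616) [heading=45, draw]
FD 10.8: (-6.616,-7.616) -> (1.02,0.02) [heading=45, draw]
RT 150: heading 45 -> 255
LT 60: heading 255 -> 315
FD 2.8: (1.02,0.02) -> (3,-1.959) [heading=315, draw]
LT 150: heading 315 -> 105
RT 60: heading 105 -> 45
FD 11.9: (3,-1.959) -> (11.415,6.455) [heading=45, draw]
LT 120: heading 45 -> 165
FD 9.2: (11.415,6.455) -> (2.528,8.836) [heading=165, draw]
Final: pos=(2.528,8.836), heading=165, 7 segment(s) drawn
Segments drawn: 7

Answer: 7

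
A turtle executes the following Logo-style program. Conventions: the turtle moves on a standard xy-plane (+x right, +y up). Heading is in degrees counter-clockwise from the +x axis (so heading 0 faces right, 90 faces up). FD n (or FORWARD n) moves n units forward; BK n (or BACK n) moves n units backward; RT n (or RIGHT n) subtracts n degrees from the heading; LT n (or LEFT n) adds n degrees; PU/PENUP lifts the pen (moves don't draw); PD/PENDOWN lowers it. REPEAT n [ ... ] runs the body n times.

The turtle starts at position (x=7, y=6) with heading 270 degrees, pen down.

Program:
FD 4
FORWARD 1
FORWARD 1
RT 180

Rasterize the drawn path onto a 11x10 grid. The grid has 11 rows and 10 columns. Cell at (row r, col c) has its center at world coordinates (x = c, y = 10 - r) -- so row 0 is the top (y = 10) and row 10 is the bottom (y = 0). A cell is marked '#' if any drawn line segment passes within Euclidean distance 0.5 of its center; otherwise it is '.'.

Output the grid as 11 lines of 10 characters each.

Segment 0: (7,6) -> (7,2)
Segment 1: (7,2) -> (7,1)
Segment 2: (7,1) -> (7,0)

Answer: ..........
..........
..........
..........
.......#..
.......#..
.......#..
.......#..
.......#..
.......#..
.......#..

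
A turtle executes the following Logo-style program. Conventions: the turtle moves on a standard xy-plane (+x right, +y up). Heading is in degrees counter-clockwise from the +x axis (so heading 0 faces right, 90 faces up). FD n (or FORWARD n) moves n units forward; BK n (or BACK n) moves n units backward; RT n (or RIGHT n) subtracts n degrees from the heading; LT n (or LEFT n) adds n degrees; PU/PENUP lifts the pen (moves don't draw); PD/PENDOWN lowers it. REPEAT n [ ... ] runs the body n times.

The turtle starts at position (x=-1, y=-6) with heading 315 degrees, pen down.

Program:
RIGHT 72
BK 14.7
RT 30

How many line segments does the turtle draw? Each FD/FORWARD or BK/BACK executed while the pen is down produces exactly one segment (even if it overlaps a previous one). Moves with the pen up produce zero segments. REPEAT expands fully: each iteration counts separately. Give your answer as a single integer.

Executing turtle program step by step:
Start: pos=(-1,-6), heading=315, pen down
RT 72: heading 315 -> 243
BK 14.7: (-1,-6) -> (5.674,7.098) [heading=243, draw]
RT 30: heading 243 -> 213
Final: pos=(5.674,7.098), heading=213, 1 segment(s) drawn
Segments drawn: 1

Answer: 1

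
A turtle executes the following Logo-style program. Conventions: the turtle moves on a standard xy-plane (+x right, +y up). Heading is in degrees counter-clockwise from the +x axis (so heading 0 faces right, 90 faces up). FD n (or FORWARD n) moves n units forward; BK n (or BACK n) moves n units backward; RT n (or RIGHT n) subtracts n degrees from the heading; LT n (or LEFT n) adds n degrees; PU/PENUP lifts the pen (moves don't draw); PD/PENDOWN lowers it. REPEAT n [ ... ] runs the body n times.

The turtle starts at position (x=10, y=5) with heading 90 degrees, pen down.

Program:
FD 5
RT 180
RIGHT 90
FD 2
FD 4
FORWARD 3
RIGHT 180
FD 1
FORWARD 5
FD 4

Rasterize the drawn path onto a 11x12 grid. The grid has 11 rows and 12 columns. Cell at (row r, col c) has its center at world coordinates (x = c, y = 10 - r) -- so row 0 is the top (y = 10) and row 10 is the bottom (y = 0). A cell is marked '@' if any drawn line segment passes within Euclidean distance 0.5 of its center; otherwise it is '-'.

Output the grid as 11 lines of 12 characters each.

Segment 0: (10,5) -> (10,10)
Segment 1: (10,10) -> (8,10)
Segment 2: (8,10) -> (4,10)
Segment 3: (4,10) -> (1,10)
Segment 4: (1,10) -> (2,10)
Segment 5: (2,10) -> (7,10)
Segment 6: (7,10) -> (11,10)

Answer: -@@@@@@@@@@@
----------@-
----------@-
----------@-
----------@-
----------@-
------------
------------
------------
------------
------------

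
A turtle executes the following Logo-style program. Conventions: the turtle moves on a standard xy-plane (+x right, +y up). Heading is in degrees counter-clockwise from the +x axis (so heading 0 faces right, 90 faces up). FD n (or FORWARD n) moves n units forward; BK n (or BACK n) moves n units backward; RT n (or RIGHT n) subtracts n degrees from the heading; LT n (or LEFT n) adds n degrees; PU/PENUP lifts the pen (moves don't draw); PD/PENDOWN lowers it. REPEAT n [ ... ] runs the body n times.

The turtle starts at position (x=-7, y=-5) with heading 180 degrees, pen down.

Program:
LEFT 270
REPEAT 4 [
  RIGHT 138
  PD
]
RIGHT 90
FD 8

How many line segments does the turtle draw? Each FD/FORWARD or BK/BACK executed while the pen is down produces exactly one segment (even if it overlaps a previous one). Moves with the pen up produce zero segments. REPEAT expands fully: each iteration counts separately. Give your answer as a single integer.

Answer: 1

Derivation:
Executing turtle program step by step:
Start: pos=(-7,-5), heading=180, pen down
LT 270: heading 180 -> 90
REPEAT 4 [
  -- iteration 1/4 --
  RT 138: heading 90 -> 312
  PD: pen down
  -- iteration 2/4 --
  RT 138: heading 312 -> 174
  PD: pen down
  -- iteration 3/4 --
  RT 138: heading 174 -> 36
  PD: pen down
  -- iteration 4/4 --
  RT 138: heading 36 -> 258
  PD: pen down
]
RT 90: heading 258 -> 168
FD 8: (-7,-5) -> (-14.825,-3.337) [heading=168, draw]
Final: pos=(-14.825,-3.337), heading=168, 1 segment(s) drawn
Segments drawn: 1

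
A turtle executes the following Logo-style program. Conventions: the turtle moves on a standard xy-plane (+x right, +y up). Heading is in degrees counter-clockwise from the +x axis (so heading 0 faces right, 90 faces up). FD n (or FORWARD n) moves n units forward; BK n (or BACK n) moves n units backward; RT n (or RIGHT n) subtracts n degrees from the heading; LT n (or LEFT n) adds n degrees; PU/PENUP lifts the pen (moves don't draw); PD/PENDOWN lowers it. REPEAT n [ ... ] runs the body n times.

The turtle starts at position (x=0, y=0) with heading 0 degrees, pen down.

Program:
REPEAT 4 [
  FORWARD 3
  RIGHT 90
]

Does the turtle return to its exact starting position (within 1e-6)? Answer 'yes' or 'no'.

Executing turtle program step by step:
Start: pos=(0,0), heading=0, pen down
REPEAT 4 [
  -- iteration 1/4 --
  FD 3: (0,0) -> (3,0) [heading=0, draw]
  RT 90: heading 0 -> 270
  -- iteration 2/4 --
  FD 3: (3,0) -> (3,-3) [heading=270, draw]
  RT 90: heading 270 -> 180
  -- iteration 3/4 --
  FD 3: (3,-3) -> (0,-3) [heading=180, draw]
  RT 90: heading 180 -> 90
  -- iteration 4/4 --
  FD 3: (0,-3) -> (0,0) [heading=90, draw]
  RT 90: heading 90 -> 0
]
Final: pos=(0,0), heading=0, 4 segment(s) drawn

Start position: (0, 0)
Final position: (0, 0)
Distance = 0; < 1e-6 -> CLOSED

Answer: yes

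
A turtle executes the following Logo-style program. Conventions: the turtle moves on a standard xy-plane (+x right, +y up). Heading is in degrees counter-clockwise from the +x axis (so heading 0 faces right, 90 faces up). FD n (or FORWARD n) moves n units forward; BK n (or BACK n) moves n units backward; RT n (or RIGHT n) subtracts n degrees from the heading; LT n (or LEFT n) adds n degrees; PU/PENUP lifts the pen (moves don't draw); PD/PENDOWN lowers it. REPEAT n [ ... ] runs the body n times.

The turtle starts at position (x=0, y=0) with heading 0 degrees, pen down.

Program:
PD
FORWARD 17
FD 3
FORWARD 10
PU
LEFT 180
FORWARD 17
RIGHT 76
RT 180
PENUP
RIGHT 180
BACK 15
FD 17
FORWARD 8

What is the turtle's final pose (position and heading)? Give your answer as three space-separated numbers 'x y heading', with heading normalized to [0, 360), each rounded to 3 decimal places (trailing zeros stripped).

Answer: 10.581 9.703 104

Derivation:
Executing turtle program step by step:
Start: pos=(0,0), heading=0, pen down
PD: pen down
FD 17: (0,0) -> (17,0) [heading=0, draw]
FD 3: (17,0) -> (20,0) [heading=0, draw]
FD 10: (20,0) -> (30,0) [heading=0, draw]
PU: pen up
LT 180: heading 0 -> 180
FD 17: (30,0) -> (13,0) [heading=180, move]
RT 76: heading 180 -> 104
RT 180: heading 104 -> 284
PU: pen up
RT 180: heading 284 -> 104
BK 15: (13,0) -> (16.629,-14.554) [heading=104, move]
FD 17: (16.629,-14.554) -> (12.516,1.941) [heading=104, move]
FD 8: (12.516,1.941) -> (10.581,9.703) [heading=104, move]
Final: pos=(10.581,9.703), heading=104, 3 segment(s) drawn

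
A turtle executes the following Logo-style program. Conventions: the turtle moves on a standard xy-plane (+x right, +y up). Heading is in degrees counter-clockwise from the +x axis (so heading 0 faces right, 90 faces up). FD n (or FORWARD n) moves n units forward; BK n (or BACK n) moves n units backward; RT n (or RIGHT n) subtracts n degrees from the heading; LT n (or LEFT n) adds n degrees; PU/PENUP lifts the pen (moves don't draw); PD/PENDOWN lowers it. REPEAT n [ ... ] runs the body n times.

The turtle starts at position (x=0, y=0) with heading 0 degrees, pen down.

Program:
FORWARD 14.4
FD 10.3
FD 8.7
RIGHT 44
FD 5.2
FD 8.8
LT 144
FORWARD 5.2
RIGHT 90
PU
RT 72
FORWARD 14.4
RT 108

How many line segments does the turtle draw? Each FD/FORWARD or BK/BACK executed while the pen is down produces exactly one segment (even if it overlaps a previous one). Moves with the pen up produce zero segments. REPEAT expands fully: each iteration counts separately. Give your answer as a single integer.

Answer: 6

Derivation:
Executing turtle program step by step:
Start: pos=(0,0), heading=0, pen down
FD 14.4: (0,0) -> (14.4,0) [heading=0, draw]
FD 10.3: (14.4,0) -> (24.7,0) [heading=0, draw]
FD 8.7: (24.7,0) -> (33.4,0) [heading=0, draw]
RT 44: heading 0 -> 316
FD 5.2: (33.4,0) -> (37.141,-3.612) [heading=316, draw]
FD 8.8: (37.141,-3.612) -> (43.471,-9.725) [heading=316, draw]
LT 144: heading 316 -> 100
FD 5.2: (43.471,-9.725) -> (42.568,-4.604) [heading=100, draw]
RT 90: heading 100 -> 10
PU: pen up
RT 72: heading 10 -> 298
FD 14.4: (42.568,-4.604) -> (49.328,-17.319) [heading=298, move]
RT 108: heading 298 -> 190
Final: pos=(49.328,-17.319), heading=190, 6 segment(s) drawn
Segments drawn: 6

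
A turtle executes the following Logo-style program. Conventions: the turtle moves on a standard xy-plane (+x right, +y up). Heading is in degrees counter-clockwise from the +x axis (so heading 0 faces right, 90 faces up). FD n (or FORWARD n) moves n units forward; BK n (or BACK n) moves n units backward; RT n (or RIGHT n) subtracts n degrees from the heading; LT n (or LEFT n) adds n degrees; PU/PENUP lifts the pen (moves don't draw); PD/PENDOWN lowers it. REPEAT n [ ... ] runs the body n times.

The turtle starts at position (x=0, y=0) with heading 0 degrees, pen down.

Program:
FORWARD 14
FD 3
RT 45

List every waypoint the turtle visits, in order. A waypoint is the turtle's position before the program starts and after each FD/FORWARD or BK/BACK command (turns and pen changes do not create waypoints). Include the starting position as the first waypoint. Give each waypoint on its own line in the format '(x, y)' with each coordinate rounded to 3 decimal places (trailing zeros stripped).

Answer: (0, 0)
(14, 0)
(17, 0)

Derivation:
Executing turtle program step by step:
Start: pos=(0,0), heading=0, pen down
FD 14: (0,0) -> (14,0) [heading=0, draw]
FD 3: (14,0) -> (17,0) [heading=0, draw]
RT 45: heading 0 -> 315
Final: pos=(17,0), heading=315, 2 segment(s) drawn
Waypoints (3 total):
(0, 0)
(14, 0)
(17, 0)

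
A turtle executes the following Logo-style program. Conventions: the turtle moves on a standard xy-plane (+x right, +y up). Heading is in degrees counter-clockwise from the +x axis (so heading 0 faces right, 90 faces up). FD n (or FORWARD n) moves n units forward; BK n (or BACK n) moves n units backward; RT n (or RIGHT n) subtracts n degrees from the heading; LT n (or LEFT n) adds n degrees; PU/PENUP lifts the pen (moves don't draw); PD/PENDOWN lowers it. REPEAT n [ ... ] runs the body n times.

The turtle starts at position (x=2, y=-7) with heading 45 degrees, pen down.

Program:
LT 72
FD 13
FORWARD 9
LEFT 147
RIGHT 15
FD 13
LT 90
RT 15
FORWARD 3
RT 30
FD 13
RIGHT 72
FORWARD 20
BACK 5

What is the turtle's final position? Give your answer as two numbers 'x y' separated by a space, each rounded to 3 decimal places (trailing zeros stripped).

Executing turtle program step by step:
Start: pos=(2,-7), heading=45, pen down
LT 72: heading 45 -> 117
FD 13: (2,-7) -> (-3.902,4.583) [heading=117, draw]
FD 9: (-3.902,4.583) -> (-7.988,12.602) [heading=117, draw]
LT 147: heading 117 -> 264
RT 15: heading 264 -> 249
FD 13: (-7.988,12.602) -> (-12.647,0.466) [heading=249, draw]
LT 90: heading 249 -> 339
RT 15: heading 339 -> 324
FD 3: (-12.647,0.466) -> (-10.22,-1.298) [heading=324, draw]
RT 30: heading 324 -> 294
FD 13: (-10.22,-1.298) -> (-4.932,-13.174) [heading=294, draw]
RT 72: heading 294 -> 222
FD 20: (-4.932,-13.174) -> (-19.795,-26.556) [heading=222, draw]
BK 5: (-19.795,-26.556) -> (-16.079,-23.211) [heading=222, draw]
Final: pos=(-16.079,-23.211), heading=222, 7 segment(s) drawn

Answer: -16.079 -23.211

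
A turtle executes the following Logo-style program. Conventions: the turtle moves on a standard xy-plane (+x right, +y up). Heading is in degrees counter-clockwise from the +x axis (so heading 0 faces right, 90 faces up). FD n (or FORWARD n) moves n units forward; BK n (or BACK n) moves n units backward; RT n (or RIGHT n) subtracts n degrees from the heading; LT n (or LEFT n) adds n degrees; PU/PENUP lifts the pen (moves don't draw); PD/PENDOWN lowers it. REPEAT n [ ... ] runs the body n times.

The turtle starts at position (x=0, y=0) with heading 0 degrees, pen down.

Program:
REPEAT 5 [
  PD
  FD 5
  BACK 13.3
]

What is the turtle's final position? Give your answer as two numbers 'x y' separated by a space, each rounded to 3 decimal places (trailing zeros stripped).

Executing turtle program step by step:
Start: pos=(0,0), heading=0, pen down
REPEAT 5 [
  -- iteration 1/5 --
  PD: pen down
  FD 5: (0,0) -> (5,0) [heading=0, draw]
  BK 13.3: (5,0) -> (-8.3,0) [heading=0, draw]
  -- iteration 2/5 --
  PD: pen down
  FD 5: (-8.3,0) -> (-3.3,0) [heading=0, draw]
  BK 13.3: (-3.3,0) -> (-16.6,0) [heading=0, draw]
  -- iteration 3/5 --
  PD: pen down
  FD 5: (-16.6,0) -> (-11.6,0) [heading=0, draw]
  BK 13.3: (-11.6,0) -> (-24.9,0) [heading=0, draw]
  -- iteration 4/5 --
  PD: pen down
  FD 5: (-24.9,0) -> (-19.9,0) [heading=0, draw]
  BK 13.3: (-19.9,0) -> (-33.2,0) [heading=0, draw]
  -- iteration 5/5 --
  PD: pen down
  FD 5: (-33.2,0) -> (-28.2,0) [heading=0, draw]
  BK 13.3: (-28.2,0) -> (-41.5,0) [heading=0, draw]
]
Final: pos=(-41.5,0), heading=0, 10 segment(s) drawn

Answer: -41.5 0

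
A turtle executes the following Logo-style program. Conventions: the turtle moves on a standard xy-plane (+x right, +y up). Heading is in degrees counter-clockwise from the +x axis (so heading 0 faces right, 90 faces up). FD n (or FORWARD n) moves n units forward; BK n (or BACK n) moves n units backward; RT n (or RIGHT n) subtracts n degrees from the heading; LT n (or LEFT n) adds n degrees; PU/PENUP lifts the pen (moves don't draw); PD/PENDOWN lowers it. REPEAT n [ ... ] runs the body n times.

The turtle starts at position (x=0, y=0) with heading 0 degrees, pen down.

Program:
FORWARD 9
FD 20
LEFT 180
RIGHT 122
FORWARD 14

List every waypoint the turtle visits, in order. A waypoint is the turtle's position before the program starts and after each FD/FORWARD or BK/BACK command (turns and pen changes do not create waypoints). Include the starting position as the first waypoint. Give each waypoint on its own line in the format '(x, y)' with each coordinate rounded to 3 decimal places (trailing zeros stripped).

Executing turtle program step by step:
Start: pos=(0,0), heading=0, pen down
FD 9: (0,0) -> (9,0) [heading=0, draw]
FD 20: (9,0) -> (29,0) [heading=0, draw]
LT 180: heading 0 -> 180
RT 122: heading 180 -> 58
FD 14: (29,0) -> (36.419,11.873) [heading=58, draw]
Final: pos=(36.419,11.873), heading=58, 3 segment(s) drawn
Waypoints (4 total):
(0, 0)
(9, 0)
(29, 0)
(36.419, 11.873)

Answer: (0, 0)
(9, 0)
(29, 0)
(36.419, 11.873)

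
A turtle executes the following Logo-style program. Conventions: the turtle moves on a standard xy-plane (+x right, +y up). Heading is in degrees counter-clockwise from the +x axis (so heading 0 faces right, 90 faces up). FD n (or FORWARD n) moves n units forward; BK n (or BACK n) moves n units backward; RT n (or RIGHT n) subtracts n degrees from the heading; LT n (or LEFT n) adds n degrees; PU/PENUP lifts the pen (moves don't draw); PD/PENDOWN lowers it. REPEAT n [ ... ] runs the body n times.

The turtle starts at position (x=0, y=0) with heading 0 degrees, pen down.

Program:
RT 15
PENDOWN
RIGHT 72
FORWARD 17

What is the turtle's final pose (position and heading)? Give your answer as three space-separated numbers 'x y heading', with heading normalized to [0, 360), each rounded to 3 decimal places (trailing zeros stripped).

Answer: 0.89 -16.977 273

Derivation:
Executing turtle program step by step:
Start: pos=(0,0), heading=0, pen down
RT 15: heading 0 -> 345
PD: pen down
RT 72: heading 345 -> 273
FD 17: (0,0) -> (0.89,-16.977) [heading=273, draw]
Final: pos=(0.89,-16.977), heading=273, 1 segment(s) drawn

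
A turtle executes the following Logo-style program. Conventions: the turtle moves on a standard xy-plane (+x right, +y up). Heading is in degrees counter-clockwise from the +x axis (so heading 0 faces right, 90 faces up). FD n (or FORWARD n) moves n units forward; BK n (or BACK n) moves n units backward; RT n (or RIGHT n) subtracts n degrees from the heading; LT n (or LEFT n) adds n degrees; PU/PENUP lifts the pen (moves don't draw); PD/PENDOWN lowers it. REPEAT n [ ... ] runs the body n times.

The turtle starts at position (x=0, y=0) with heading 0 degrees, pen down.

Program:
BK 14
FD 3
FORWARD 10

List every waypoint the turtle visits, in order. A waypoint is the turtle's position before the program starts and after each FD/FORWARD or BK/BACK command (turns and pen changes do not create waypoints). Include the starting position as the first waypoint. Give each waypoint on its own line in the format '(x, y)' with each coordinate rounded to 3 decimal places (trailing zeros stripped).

Executing turtle program step by step:
Start: pos=(0,0), heading=0, pen down
BK 14: (0,0) -> (-14,0) [heading=0, draw]
FD 3: (-14,0) -> (-11,0) [heading=0, draw]
FD 10: (-11,0) -> (-1,0) [heading=0, draw]
Final: pos=(-1,0), heading=0, 3 segment(s) drawn
Waypoints (4 total):
(0, 0)
(-14, 0)
(-11, 0)
(-1, 0)

Answer: (0, 0)
(-14, 0)
(-11, 0)
(-1, 0)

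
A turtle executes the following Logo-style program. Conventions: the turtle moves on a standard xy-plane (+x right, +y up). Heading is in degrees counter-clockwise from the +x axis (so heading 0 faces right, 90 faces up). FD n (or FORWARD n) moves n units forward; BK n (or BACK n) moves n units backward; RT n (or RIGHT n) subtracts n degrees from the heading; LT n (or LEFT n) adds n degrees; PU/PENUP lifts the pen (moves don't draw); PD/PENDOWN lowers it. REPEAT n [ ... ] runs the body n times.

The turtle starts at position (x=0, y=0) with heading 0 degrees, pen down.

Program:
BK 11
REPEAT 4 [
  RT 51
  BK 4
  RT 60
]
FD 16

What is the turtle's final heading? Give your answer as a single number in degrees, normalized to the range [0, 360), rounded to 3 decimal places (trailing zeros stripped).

Answer: 276

Derivation:
Executing turtle program step by step:
Start: pos=(0,0), heading=0, pen down
BK 11: (0,0) -> (-11,0) [heading=0, draw]
REPEAT 4 [
  -- iteration 1/4 --
  RT 51: heading 0 -> 309
  BK 4: (-11,0) -> (-13.517,3.109) [heading=309, draw]
  RT 60: heading 309 -> 249
  -- iteration 2/4 --
  RT 51: heading 249 -> 198
  BK 4: (-13.517,3.109) -> (-9.713,4.345) [heading=198, draw]
  RT 60: heading 198 -> 138
  -- iteration 3/4 --
  RT 51: heading 138 -> 87
  BK 4: (-9.713,4.345) -> (-9.922,0.35) [heading=87, draw]
  RT 60: heading 87 -> 27
  -- iteration 4/4 --
  RT 51: heading 27 -> 336
  BK 4: (-9.922,0.35) -> (-13.577,1.977) [heading=336, draw]
  RT 60: heading 336 -> 276
]
FD 16: (-13.577,1.977) -> (-11.904,-13.935) [heading=276, draw]
Final: pos=(-11.904,-13.935), heading=276, 6 segment(s) drawn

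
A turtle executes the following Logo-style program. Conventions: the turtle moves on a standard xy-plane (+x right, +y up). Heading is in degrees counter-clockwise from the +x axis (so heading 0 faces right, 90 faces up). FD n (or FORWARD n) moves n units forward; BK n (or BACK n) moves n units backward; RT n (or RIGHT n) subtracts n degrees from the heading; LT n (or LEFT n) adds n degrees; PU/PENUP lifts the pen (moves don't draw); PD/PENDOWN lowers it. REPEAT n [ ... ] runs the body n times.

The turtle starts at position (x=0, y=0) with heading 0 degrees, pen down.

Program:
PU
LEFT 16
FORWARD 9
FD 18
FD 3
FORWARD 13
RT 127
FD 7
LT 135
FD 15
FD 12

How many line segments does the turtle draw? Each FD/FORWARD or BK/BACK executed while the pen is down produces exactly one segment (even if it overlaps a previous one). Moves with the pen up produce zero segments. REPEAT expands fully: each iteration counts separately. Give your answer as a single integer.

Executing turtle program step by step:
Start: pos=(0,0), heading=0, pen down
PU: pen up
LT 16: heading 0 -> 16
FD 9: (0,0) -> (8.651,2.481) [heading=16, move]
FD 18: (8.651,2.481) -> (25.954,7.442) [heading=16, move]
FD 3: (25.954,7.442) -> (28.838,8.269) [heading=16, move]
FD 13: (28.838,8.269) -> (41.334,11.852) [heading=16, move]
RT 127: heading 16 -> 249
FD 7: (41.334,11.852) -> (38.826,5.317) [heading=249, move]
LT 135: heading 249 -> 24
FD 15: (38.826,5.317) -> (52.529,11.418) [heading=24, move]
FD 12: (52.529,11.418) -> (63.491,16.299) [heading=24, move]
Final: pos=(63.491,16.299), heading=24, 0 segment(s) drawn
Segments drawn: 0

Answer: 0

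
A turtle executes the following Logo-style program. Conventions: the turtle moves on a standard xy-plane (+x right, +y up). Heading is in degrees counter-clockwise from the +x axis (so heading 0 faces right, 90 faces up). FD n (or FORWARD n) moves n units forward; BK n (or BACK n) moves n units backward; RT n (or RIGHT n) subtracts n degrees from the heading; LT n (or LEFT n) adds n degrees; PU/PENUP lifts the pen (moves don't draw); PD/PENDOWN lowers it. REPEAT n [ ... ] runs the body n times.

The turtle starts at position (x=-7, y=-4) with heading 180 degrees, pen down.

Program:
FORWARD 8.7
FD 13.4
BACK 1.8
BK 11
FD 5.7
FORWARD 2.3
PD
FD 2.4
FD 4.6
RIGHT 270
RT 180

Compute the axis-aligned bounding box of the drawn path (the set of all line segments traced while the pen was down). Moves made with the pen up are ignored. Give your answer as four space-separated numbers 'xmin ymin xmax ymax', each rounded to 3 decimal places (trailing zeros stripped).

Answer: -31.3 -4 -7 -4

Derivation:
Executing turtle program step by step:
Start: pos=(-7,-4), heading=180, pen down
FD 8.7: (-7,-4) -> (-15.7,-4) [heading=180, draw]
FD 13.4: (-15.7,-4) -> (-29.1,-4) [heading=180, draw]
BK 1.8: (-29.1,-4) -> (-27.3,-4) [heading=180, draw]
BK 11: (-27.3,-4) -> (-16.3,-4) [heading=180, draw]
FD 5.7: (-16.3,-4) -> (-22,-4) [heading=180, draw]
FD 2.3: (-22,-4) -> (-24.3,-4) [heading=180, draw]
PD: pen down
FD 2.4: (-24.3,-4) -> (-26.7,-4) [heading=180, draw]
FD 4.6: (-26.7,-4) -> (-31.3,-4) [heading=180, draw]
RT 270: heading 180 -> 270
RT 180: heading 270 -> 90
Final: pos=(-31.3,-4), heading=90, 8 segment(s) drawn

Segment endpoints: x in {-31.3, -29.1, -27.3, -26.7, -24.3, -22, -16.3, -15.7, -7}, y in {-4, -4, -4, -4, -4, -4, -4}
xmin=-31.3, ymin=-4, xmax=-7, ymax=-4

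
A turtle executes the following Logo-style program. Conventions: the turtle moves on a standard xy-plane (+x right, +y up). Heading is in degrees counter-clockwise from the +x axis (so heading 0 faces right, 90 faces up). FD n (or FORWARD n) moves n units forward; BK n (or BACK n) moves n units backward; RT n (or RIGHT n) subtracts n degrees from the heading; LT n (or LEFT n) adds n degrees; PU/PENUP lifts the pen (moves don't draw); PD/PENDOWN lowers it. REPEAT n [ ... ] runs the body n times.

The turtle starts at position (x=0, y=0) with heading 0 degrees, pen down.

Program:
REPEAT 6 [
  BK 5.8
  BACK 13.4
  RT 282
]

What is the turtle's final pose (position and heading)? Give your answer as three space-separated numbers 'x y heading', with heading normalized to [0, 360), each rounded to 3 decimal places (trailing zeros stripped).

Answer: -23.841 -6.388 108

Derivation:
Executing turtle program step by step:
Start: pos=(0,0), heading=0, pen down
REPEAT 6 [
  -- iteration 1/6 --
  BK 5.8: (0,0) -> (-5.8,0) [heading=0, draw]
  BK 13.4: (-5.8,0) -> (-19.2,0) [heading=0, draw]
  RT 282: heading 0 -> 78
  -- iteration 2/6 --
  BK 5.8: (-19.2,0) -> (-20.406,-5.673) [heading=78, draw]
  BK 13.4: (-20.406,-5.673) -> (-23.192,-18.78) [heading=78, draw]
  RT 282: heading 78 -> 156
  -- iteration 3/6 --
  BK 5.8: (-23.192,-18.78) -> (-17.893,-21.14) [heading=156, draw]
  BK 13.4: (-17.893,-21.14) -> (-5.652,-26.59) [heading=156, draw]
  RT 282: heading 156 -> 234
  -- iteration 4/6 --
  BK 5.8: (-5.652,-26.59) -> (-2.243,-21.897) [heading=234, draw]
  BK 13.4: (-2.243,-21.897) -> (5.634,-11.057) [heading=234, draw]
  RT 282: heading 234 -> 312
  -- iteration 5/6 --
  BK 5.8: (5.634,-11.057) -> (1.753,-6.746) [heading=312, draw]
  BK 13.4: (1.753,-6.746) -> (-7.214,3.212) [heading=312, draw]
  RT 282: heading 312 -> 30
  -- iteration 6/6 --
  BK 5.8: (-7.214,3.212) -> (-12.237,0.312) [heading=30, draw]
  BK 13.4: (-12.237,0.312) -> (-23.841,-6.388) [heading=30, draw]
  RT 282: heading 30 -> 108
]
Final: pos=(-23.841,-6.388), heading=108, 12 segment(s) drawn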